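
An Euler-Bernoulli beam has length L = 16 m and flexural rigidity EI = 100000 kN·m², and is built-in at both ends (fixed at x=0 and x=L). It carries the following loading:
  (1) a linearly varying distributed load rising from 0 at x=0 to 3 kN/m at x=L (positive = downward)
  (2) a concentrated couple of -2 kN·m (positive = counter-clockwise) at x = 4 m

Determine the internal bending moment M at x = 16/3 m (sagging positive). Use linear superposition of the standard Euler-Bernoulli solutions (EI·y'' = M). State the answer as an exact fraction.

Load 1 — triangular load w₀=3 kN/m (0→w₀ over full span):
  M_1 = 3w₀Lx/20 - w₀L²/30 - w₀x³/(6L) = 3·3·16·(16/3)/20 - 3·16²/30 - 3·(16/3)³/(6·16) = 1088/135 kN·m
Load 2 — applied couple M₀=-2 kN·m at a=4 m (b=L-a=12):
  M_2 = R_Ax - M_A - M₀  [x>a] with R_A=-9/64, M_A=3/8 = (-9/64)·(16/3) - (3/8) - (-2) = 7/8 kN·m
Superposition: M = Σ M_i = 9649/1080 kN·m ≈ 8.934259 kN·m

M(16/3) = 9649/1080 kN·m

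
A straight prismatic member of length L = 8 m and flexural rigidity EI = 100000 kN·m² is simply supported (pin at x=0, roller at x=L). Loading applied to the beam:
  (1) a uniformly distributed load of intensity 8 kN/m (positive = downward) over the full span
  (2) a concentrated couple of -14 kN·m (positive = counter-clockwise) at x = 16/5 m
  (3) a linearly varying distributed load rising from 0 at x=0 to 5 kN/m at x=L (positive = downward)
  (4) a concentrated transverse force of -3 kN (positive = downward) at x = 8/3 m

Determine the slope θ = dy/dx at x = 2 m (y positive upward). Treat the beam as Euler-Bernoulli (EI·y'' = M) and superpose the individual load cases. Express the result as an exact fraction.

θ(2) = -408607/270000000 rad

Load 1 — uniform load w=8 kN/m over full span:
  θ_1 = -w(L³-6Lx²+4x³)/(24EI) = -8·(8³-6·8·2²+4·2³)/(24·100000) = -11/9375 rad
Load 2 — applied couple M₀=-14 kN·m at a=16/5 m (b=L-a=24/5):
  θ_2 = (M₀x²/(2L)+C₁)/EI  [x≤a] with C₁=M₀(3b²-L²)/(6L)=-112/75 = ((-14)·2²/(2·8)+(-112/75))/100000 = -749/15000000 rad
Load 3 — triangular load w₀=5 kN/m (0→w₀ over full span):
  θ_3 = -w₀(7L⁴-30L²x²+15x⁴)/(360LEI) = -5·(7·8⁴-30·8²·2²+15·2⁴)/(360·8·100000) = -1327/3600000 rad
Load 4 — point force P=-3 kN at a=8/3 m (b=L-a=16/3):
  θ_4 = -Pb(L²-b²-3x²)/(6LEI)  [x≤a] = -(-3)·(16/3)·(8²-(16/3)²-3·2²)/(6·8·100000) = 53/675000 rad
Superposition: θ = Σ θ_i = -408607/270000000 rad ≈ -0.001513 rad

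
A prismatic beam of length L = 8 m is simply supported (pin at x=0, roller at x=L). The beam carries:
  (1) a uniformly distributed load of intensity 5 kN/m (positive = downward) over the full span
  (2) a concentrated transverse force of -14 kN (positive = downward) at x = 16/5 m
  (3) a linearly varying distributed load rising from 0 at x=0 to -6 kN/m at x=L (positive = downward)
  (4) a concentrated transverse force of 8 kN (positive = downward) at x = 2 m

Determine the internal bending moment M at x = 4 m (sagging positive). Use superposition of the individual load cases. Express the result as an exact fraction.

M(4) = 8/5 kN·m

Load 1 — uniform load w=5 kN/m over full span:
  M_1 = wx(L-x)/2 = 5·4·(8-4)/2 = 40 kN·m
Load 2 — point force P=-14 kN at a=16/5 m (b=L-a=24/5):
  M_2 = Pa(L-x)/L  [x>a] = (-14)·(16/5)·(8-4)/8 = -112/5 kN·m
Load 3 — triangular load w₀=-6 kN/m (0→w₀ over full span):
  M_3 = w₀Lx/6 - w₀x³/(6L) = (-6)·8·4/6 - (-6)·4³/(6·8) = -24 kN·m
Load 4 — point force P=8 kN at a=2 m (b=L-a=6):
  M_4 = Pa(L-x)/L  [x>a] = 8·2·(8-4)/8 = 8 kN·m
Superposition: M = Σ M_i = 8/5 kN·m ≈ 1.600000 kN·m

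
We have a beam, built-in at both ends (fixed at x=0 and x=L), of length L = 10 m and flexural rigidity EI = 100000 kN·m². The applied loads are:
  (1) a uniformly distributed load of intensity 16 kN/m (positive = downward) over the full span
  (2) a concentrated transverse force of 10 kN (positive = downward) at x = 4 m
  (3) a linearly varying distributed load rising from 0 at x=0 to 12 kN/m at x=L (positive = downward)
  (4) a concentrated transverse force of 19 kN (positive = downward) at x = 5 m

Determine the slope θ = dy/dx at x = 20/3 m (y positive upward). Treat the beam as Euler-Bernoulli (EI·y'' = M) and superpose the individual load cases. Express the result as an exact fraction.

θ(20/3) = 1033/600000 rad

Load 1 — uniform load w=16 kN/m over full span:
  θ_1 = -wx(L-x)(L-2x)/(12EI) = -16·(20/3)·(10-(20/3))·(10-2·(20/3))/(12·100000) = 2/2025 rad
Load 2 — point force P=10 kN at a=4 m (b=L-a=6):
  θ_2 = Pa²(L-x)(2bL-(3b+a)(L-x))/(2L³EI)  [x>a] = 10·4²·(10-(20/3))·(2·6·10-(3·6+4)·(10-(20/3)))/(2·10³·100000) = 7/56250 rad
Load 3 — triangular load w₀=12 kN/m (0→w₀ over full span):
  θ_3 = -w₀(2x(L-x)(L-2x)(x+2L)+x²(L-x)²)/(120LEI) = -12·(2·(20/3)·(10-(20/3))·(10-2·(20/3))·((20/3)+2·10)+(20/3)²·(10-(20/3))²)/(120·10·100000) = 7/20250 rad
Load 4 — point force P=19 kN at a=5 m (b=L-a=5):
  θ_4 = Pa²(L-x)(2bL-(3b+a)(L-x))/(2L³EI)  [x>a] = 19·5²·(10-(20/3))·(2·5·10-(3·5+5)·(10-(20/3)))/(2·10³·100000) = 19/72000 rad
Superposition: θ = Σ θ_i = 1033/600000 rad ≈ 0.001722 rad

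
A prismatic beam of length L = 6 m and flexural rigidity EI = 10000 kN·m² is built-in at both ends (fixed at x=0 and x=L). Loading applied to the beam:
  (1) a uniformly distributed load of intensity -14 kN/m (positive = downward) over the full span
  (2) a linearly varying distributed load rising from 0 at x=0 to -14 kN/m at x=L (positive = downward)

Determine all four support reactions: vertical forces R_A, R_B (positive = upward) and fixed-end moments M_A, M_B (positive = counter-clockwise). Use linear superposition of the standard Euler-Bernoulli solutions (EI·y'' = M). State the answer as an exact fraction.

R_A = -273/5 kN, M_A = -294/5 kN·m, R_B = -357/5 kN, M_B = 336/5 kN·m

Load 1 — uniform load w=-14 kN/m over full span:
  R_A = wL/2 = (-14)·6/2 = -42 kN
  M_A = wL²/12 = (-14)·6²/12 = -42 kN·m
  R_B = wL/2 = (-14)·6/2 = -42 kN
  M_B = -wL²/12 = -(-14)·6²/12 = 42 kN·m
Load 2 — triangular load w₀=-14 kN/m (0→w₀ over full span):
  R_A = 3w₀L/20 = 3·(-14)·6/20 = -63/5 kN
  M_A = w₀L²/30 = (-14)·6²/30 = -84/5 kN·m
  R_B = 7w₀L/20 = 7·(-14)·6/20 = -147/5 kN
  M_B = -w₀L²/20 = -(-14)·6²/20 = 126/5 kN·m
Superposition: R_A = -273/5 kN, M_A = -294/5 kN·m, R_B = -357/5 kN, M_B = 336/5 kN·m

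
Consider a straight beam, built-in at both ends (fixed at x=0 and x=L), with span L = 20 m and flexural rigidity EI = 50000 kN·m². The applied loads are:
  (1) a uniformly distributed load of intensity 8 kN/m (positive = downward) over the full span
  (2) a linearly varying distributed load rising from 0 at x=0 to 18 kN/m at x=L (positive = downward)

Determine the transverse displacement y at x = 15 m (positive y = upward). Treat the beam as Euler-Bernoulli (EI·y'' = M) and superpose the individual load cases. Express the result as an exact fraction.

y(15) = -537/6400 m

Load 1 — uniform load w=8 kN/m over full span:
  y_1 = -wx²(L-x)²/(24EI) = -8·15²·(20-15)²/(24·50000) = -3/80 m
Load 2 — triangular load w₀=18 kN/m (0→w₀ over full span):
  y_2 = -w₀x²(L-x)²(x+2L)/(120LEI) = -18·15²·(20-15)²·(15+2·20)/(120·20·50000) = -297/6400 m
Superposition: y = Σ y_i = -537/6400 m ≈ -0.083906 m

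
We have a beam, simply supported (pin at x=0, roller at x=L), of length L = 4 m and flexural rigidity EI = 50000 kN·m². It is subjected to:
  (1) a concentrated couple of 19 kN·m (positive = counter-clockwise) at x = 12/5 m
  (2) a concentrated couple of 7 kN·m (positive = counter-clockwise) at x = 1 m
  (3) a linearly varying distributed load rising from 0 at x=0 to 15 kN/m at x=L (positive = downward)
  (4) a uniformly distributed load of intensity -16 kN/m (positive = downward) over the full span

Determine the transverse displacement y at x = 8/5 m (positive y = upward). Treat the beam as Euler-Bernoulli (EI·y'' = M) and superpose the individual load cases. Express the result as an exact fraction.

Load 1 — applied couple M₀=19 kN·m at a=12/5 m (b=L-a=8/5):
  y_1 = (M₀x³/(6L)+C₁x)/EI  [x≤a] with C₁=M₀(3b²-L²)/(6L)=-494/75 = (19·(8/5)³/(6·4)+(-494/75)·(8/5))/50000 = -57/390625 m
Load 2 — applied couple M₀=7 kN·m at a=1 m (b=L-a=3):
  y_2 = (M₀x³/(6L)-M₀(x-a)²/2+C₁x)/EI  [x>a] with C₁=M₀(3b²-L²)/(6L)=77/24 = (7·(8/5)³/(6·4)-7·((8/5)-1)²/2+(77/24)·(8/5))/50000 = 1267/12500000 m
Load 3 — triangular load w₀=15 kN/m (0→w₀ over full span):
  y_3 = -w₀x(7L⁴-10L²x²+3x⁴)/(360LEI) = -15·(8/5)·(7·4⁴-10·4²·(8/5)²+3·(8/5)⁴)/(360·4·50000) = -4564/9765625 m
Load 4 — uniform load w=-16 kN/m over full span:
  y_4 = -wx(L³-2Lx²+x³)/(24EI) = -(-16)·(8/5)·(4³-2·4·(8/5)²+(8/5)³)/(24·50000) = 1984/1953125 m
Superposition: y = Σ y_i = 157467/312500000 m ≈ 0.000504 m

y(8/5) = 157467/312500000 m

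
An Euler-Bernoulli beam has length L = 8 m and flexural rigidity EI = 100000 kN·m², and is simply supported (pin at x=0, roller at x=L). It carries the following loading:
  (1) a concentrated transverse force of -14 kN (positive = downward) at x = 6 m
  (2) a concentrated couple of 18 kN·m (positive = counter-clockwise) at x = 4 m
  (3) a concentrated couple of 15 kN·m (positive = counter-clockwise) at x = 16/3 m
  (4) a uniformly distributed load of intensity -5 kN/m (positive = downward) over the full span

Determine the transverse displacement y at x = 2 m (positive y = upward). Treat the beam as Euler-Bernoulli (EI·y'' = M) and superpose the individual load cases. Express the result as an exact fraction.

Load 1 — point force P=-14 kN at a=6 m (b=L-a=2):
  y_1 = -Pbx(L²-b²-x²)/(6LEI)  [x≤a] = -(-14)·2·2·(8²-2²-2²)/(6·8·100000) = 49/75000 m
Load 2 — applied couple M₀=18 kN·m at a=4 m (b=L-a=4):
  y_2 = (M₀x³/(6L)+C₁x)/EI  [x≤a] with C₁=M₀(3b²-L²)/(6L)=-6 = (18·2³/(6·8)+(-6)·2)/100000 = -9/100000 m
Load 3 — applied couple M₀=15 kN·m at a=16/3 m (b=L-a=8/3):
  y_3 = (M₀x³/(6L)+C₁x)/EI  [x≤a] with C₁=M₀(3b²-L²)/(6L)=-40/3 = (15·2³/(6·8)+(-40/3)·2)/100000 = -29/120000 m
Load 4 — uniform load w=-5 kN/m over full span:
  y_4 = -wx(L³-2Lx²+x³)/(24EI) = -(-5)·2·(8³-2·8·2²+2³)/(24·100000) = 19/10000 m
Superposition: y = Σ y_i = 1333/600000 m ≈ 0.002222 m

y(2) = 1333/600000 m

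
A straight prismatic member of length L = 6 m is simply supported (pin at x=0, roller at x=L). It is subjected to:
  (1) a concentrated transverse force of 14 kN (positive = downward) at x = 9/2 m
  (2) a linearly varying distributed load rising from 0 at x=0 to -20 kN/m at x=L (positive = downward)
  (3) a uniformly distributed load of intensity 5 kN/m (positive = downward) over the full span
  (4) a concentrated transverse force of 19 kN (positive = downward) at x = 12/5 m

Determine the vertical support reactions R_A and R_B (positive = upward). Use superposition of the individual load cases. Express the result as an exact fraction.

Load 1 — point force P=14 kN at a=9/2 m (b=L-a=3/2):
  R_A = Pb/L = 14·(3/2)/6 = 7/2 kN
  R_B = Pa/L = 14·(9/2)/6 = 21/2 kN
Load 2 — triangular load w₀=-20 kN/m (0→w₀ over full span):
  R_A = w₀L/6 = (-20)·6/6 = -20 kN
  R_B = w₀L/3 = (-20)·6/3 = -40 kN
Load 3 — uniform load w=5 kN/m over full span:
  R_A = wL/2 = 5·6/2 = 15 kN
  R_B = wL/2 = 5·6/2 = 15 kN
Load 4 — point force P=19 kN at a=12/5 m (b=L-a=18/5):
  R_A = Pb/L = 19·(18/5)/6 = 57/5 kN
  R_B = Pa/L = 19·(12/5)/6 = 38/5 kN
Superposition: R_A = 99/10 kN, R_B = -69/10 kN

R_A = 99/10 kN, R_B = -69/10 kN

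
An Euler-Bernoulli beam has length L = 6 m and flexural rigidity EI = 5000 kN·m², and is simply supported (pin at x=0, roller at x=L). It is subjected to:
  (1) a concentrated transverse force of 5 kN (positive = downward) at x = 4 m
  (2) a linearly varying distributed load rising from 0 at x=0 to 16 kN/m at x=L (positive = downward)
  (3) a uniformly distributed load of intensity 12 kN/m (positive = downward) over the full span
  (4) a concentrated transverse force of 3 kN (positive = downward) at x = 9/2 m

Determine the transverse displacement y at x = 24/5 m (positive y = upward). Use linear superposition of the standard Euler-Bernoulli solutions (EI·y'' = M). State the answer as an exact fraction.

y(24/5) = -167514553/3750000000 m

Load 1 — point force P=5 kN at a=4 m (b=L-a=2):
  y_1 = -Pa(L-x)(2Lx-a²-x²)/(6LEI)  [x>a] = -5·4·(6-(24/5))·(2·6·(24/5)-4²-(24/5)²)/(6·6·5000) = -116/46875 m
Load 2 — triangular load w₀=16 kN/m (0→w₀ over full span):
  y_2 = -w₀x(7L⁴-10L²x²+3x⁴)/(360LEI) = -16·(24/5)·(7·6⁴-10·6²·(24/5)²+3·(24/5)⁴)/(360·6·5000) = -164592/9765625 m
Load 3 — uniform load w=12 kN/m over full span:
  y_3 = -wx(L³-2Lx²+x³)/(24EI) = -12·(24/5)·(6³-2·6·(24/5)²+(24/5)³)/(24·5000) = -9396/390625 m
Load 4 — point force P=3 kN at a=9/2 m (b=L-a=3/2):
  y_4 = -Pa(L-x)(2Lx-a²-x²)/(6LEI)  [x>a] = -3·(9/2)·(6-(24/5))·(2·6·(24/5)-(9/2)²-(24/5)²)/(6·6·5000) = -12879/10000000 m
Superposition: y = Σ y_i = -167514553/3750000000 m ≈ -0.044671 m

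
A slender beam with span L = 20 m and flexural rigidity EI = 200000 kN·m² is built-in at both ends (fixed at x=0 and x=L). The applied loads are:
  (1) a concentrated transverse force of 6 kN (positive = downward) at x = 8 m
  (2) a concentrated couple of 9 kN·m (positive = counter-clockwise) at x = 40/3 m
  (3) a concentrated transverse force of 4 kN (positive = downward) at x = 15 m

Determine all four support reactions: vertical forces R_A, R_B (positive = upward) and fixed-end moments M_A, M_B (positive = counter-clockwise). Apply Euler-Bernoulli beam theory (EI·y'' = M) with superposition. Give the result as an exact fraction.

Load 1 — point force P=6 kN at a=8 m (b=L-a=12):
  R_A = Pb²(3a+b)/L³ = 6·12²·(3·8+12)/20³ = 486/125 kN
  M_A = Pab²/L² = 6·8·12²/20² = 432/25 kN·m
  R_B = Pa²(a+3b)/L³ = 6·8²·(8+3·12)/20³ = 264/125 kN
  M_B = -Pa²b/L² = -6·8²·12/20² = -288/25 kN·m
Load 2 — applied couple M₀=9 kN·m at a=40/3 m (b=L-a=20/3):
  R_A = 6M₀ab/L³ = 6·9·(40/3)·(20/3)/20³ = 3/5 kN
  M_A = M₀b(2a-b)/L² = 9·(20/3)·(2·(40/3)-(20/3))/20² = 3 kN·m
  R_B = -6M₀ab/L³ = -6·9·(40/3)·(20/3)/20³ = -3/5 kN
  M_B = M₀a(2b-a)/L² = 9·(40/3)·(2·(20/3)-(40/3))/20² = 0 kN·m
Load 3 — point force P=4 kN at a=15 m (b=L-a=5):
  R_A = Pb²(3a+b)/L³ = 4·5²·(3·15+5)/20³ = 5/8 kN
  M_A = Pab²/L² = 4·15·5²/20² = 15/4 kN·m
  R_B = Pa²(a+3b)/L³ = 4·15²·(15+3·5)/20³ = 27/8 kN
  M_B = -Pa²b/L² = -4·15²·5/20² = -45/4 kN·m
Superposition: R_A = 5113/1000 kN, M_A = 2403/100 kN·m, R_B = 4887/1000 kN, M_B = -2277/100 kN·m

R_A = 5113/1000 kN, M_A = 2403/100 kN·m, R_B = 4887/1000 kN, M_B = -2277/100 kN·m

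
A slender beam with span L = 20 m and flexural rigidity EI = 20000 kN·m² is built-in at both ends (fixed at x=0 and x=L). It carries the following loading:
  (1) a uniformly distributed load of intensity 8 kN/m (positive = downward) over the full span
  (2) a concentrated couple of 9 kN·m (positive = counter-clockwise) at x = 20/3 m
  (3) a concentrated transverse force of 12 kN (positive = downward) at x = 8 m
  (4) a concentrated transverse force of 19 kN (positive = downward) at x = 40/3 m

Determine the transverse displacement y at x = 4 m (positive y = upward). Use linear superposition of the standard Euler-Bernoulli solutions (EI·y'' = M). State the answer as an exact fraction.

Load 1 — uniform load w=8 kN/m over full span:
  y_1 = -wx²(L-x)²/(24EI) = -8·4²·(20-4)²/(24·20000) = -128/1875 m
Load 2 — applied couple M₀=9 kN·m at a=20/3 m (b=L-a=40/3):
  y_2 = (R_Ax³/6 - M_Ax²/2)/EI  [x≤a] with R_A=3/5, M_A=0 = ((3/5)·4³/6 - 0·4²/2)/20000 = 1/3125 m
Load 3 — point force P=12 kN at a=8 m (b=L-a=12):
  y_3 = -Pb²x²(3aL-(3a+b)x)/(6L³EI)  [x≤a] = -12·12²·4²·(3·8·20-(3·8+12)·4)/(6·20³·20000) = -756/78125 m
Load 4 — point force P=19 kN at a=40/3 m (b=L-a=20/3):
  y_4 = -Pb²x²(3aL-(3a+b)x)/(6L³EI)  [x≤a] = -19·(20/3)²·4²·(3·(40/3)·20-(3·(40/3)+(20/3))·4)/(6·20³·20000) = -437/50625 m
Superposition: y = Σ y_i = -545836/6328125 m ≈ -0.086256 m

y(4) = -545836/6328125 m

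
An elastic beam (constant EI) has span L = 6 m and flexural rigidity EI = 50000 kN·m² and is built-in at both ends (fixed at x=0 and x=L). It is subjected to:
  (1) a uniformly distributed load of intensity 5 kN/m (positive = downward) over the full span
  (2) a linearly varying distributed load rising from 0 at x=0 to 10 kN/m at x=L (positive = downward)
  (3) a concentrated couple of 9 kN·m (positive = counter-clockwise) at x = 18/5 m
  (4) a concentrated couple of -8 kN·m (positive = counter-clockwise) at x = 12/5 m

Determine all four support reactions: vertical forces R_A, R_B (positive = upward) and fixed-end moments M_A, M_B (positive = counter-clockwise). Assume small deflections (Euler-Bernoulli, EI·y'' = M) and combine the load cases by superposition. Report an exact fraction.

Load 1 — uniform load w=5 kN/m over full span:
  R_A = wL/2 = 5·6/2 = 15 kN
  M_A = wL²/12 = 5·6²/12 = 15 kN·m
  R_B = wL/2 = 5·6/2 = 15 kN
  M_B = -wL²/12 = -5·6²/12 = -15 kN·m
Load 2 — triangular load w₀=10 kN/m (0→w₀ over full span):
  R_A = 3w₀L/20 = 3·10·6/20 = 9 kN
  M_A = w₀L²/30 = 10·6²/30 = 12 kN·m
  R_B = 7w₀L/20 = 7·10·6/20 = 21 kN
  M_B = -w₀L²/20 = -10·6²/20 = -18 kN·m
Load 3 — applied couple M₀=9 kN·m at a=18/5 m (b=L-a=12/5):
  R_A = 6M₀ab/L³ = 6·9·(18/5)·(12/5)/6³ = 54/25 kN
  M_A = M₀b(2a-b)/L² = 9·(12/5)·(2·(18/5)-(12/5))/6² = 72/25 kN·m
  R_B = -6M₀ab/L³ = -6·9·(18/5)·(12/5)/6³ = -54/25 kN
  M_B = M₀a(2b-a)/L² = 9·(18/5)·(2·(12/5)-(18/5))/6² = 27/25 kN·m
Load 4 — applied couple M₀=-8 kN·m at a=12/5 m (b=L-a=18/5):
  R_A = 6M₀ab/L³ = 6·(-8)·(12/5)·(18/5)/6³ = -48/25 kN
  M_A = M₀b(2a-b)/L² = (-8)·(18/5)·(2·(12/5)-(18/5))/6² = -24/25 kN·m
  R_B = -6M₀ab/L³ = -6·(-8)·(12/5)·(18/5)/6³ = 48/25 kN
  M_B = M₀a(2b-a)/L² = (-8)·(12/5)·(2·(18/5)-(12/5))/6² = -64/25 kN·m
Superposition: R_A = 606/25 kN, M_A = 723/25 kN·m, R_B = 894/25 kN, M_B = -862/25 kN·m

R_A = 606/25 kN, M_A = 723/25 kN·m, R_B = 894/25 kN, M_B = -862/25 kN·m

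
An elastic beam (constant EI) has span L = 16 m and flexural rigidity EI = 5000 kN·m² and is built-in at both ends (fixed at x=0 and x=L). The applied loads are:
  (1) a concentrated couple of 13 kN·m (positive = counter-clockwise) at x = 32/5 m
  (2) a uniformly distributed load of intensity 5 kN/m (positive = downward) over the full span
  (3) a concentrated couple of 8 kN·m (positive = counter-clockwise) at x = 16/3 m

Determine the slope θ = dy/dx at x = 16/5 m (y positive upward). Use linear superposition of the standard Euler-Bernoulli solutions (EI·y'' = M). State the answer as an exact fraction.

θ(16/5) = -37366/1171875 rad

Load 1 — applied couple M₀=13 kN·m at a=32/5 m (b=L-a=48/5):
  θ_1 = (R_Ax²/2 - M_Ax)/EI  [x≤a] with R_A=117/100, M_A=39/25 = ((117/100)·(16/5)²/2 - (39/25)·(16/5))/5000 = 78/390625 rad
Load 2 — uniform load w=5 kN/m over full span:
  θ_2 = -wx(L-x)(L-2x)/(12EI) = -5·(16/5)·(16-(16/5))·(16-2·(16/5))/(12·5000) = -512/15625 rad
Load 3 — applied couple M₀=8 kN·m at a=16/3 m (b=L-a=32/3):
  θ_3 = (R_Ax²/2 - M_Ax)/EI  [x≤a] with R_A=2/3, M_A=0 = ((2/3)·(16/5)²/2 - 0·(16/5))/5000 = 32/46875 rad
Superposition: θ = Σ θ_i = -37366/1171875 rad ≈ -0.031886 rad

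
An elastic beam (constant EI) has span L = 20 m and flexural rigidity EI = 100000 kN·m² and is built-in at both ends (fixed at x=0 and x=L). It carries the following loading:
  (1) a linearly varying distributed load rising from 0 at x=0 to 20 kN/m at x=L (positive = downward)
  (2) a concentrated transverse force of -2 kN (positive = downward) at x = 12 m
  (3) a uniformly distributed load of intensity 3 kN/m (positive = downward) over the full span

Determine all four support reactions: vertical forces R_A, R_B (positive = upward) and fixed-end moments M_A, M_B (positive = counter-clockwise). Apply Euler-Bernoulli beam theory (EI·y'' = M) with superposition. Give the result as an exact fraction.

Load 1 — triangular load w₀=20 kN/m (0→w₀ over full span):
  R_A = 3w₀L/20 = 3·20·20/20 = 60 kN
  M_A = w₀L²/30 = 20·20²/30 = 800/3 kN·m
  R_B = 7w₀L/20 = 7·20·20/20 = 140 kN
  M_B = -w₀L²/20 = -20·20²/20 = -400 kN·m
Load 2 — point force P=-2 kN at a=12 m (b=L-a=8):
  R_A = Pb²(3a+b)/L³ = (-2)·8²·(3·12+8)/20³ = -88/125 kN
  M_A = Pab²/L² = (-2)·12·8²/20² = -96/25 kN·m
  R_B = Pa²(a+3b)/L³ = (-2)·12²·(12+3·8)/20³ = -162/125 kN
  M_B = -Pa²b/L² = -(-2)·12²·8/20² = 144/25 kN·m
Load 3 — uniform load w=3 kN/m over full span:
  R_A = wL/2 = 3·20/2 = 30 kN
  M_A = wL²/12 = 3·20²/12 = 100 kN·m
  R_B = wL/2 = 3·20/2 = 30 kN
  M_B = -wL²/12 = -3·20²/12 = -100 kN·m
Superposition: R_A = 11162/125 kN, M_A = 27212/75 kN·m, R_B = 21088/125 kN, M_B = -12356/25 kN·m

R_A = 11162/125 kN, M_A = 27212/75 kN·m, R_B = 21088/125 kN, M_B = -12356/25 kN·m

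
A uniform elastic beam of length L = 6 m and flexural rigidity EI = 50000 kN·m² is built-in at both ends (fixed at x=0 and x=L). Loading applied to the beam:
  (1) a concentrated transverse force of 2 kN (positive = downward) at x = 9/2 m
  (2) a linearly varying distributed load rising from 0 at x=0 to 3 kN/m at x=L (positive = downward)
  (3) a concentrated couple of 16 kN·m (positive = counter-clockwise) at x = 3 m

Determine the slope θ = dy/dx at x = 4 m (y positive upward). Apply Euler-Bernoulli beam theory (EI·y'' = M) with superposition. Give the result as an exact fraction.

θ(4) = 127/3000000 rad

Load 1 — point force P=2 kN at a=9/2 m (b=L-a=3/2):
  θ_1 = -Pb²x(2aL-(3a+b)x)/(2L³EI)  [x≤a] = -2·(3/2)²·4·(2·(9/2)·6-(3·(9/2)+(3/2))·4)/(2·6³·50000) = 1/200000 rad
Load 2 — triangular load w₀=3 kN/m (0→w₀ over full span):
  θ_2 = -w₀(2x(L-x)(L-2x)(x+2L)+x²(L-x)²)/(120LEI) = -3·(2·4·(6-4)·(6-2·4)·(4+2·6)+4²·(6-4)²)/(120·6·50000) = 7/187500 rad
Load 3 — applied couple M₀=16 kN·m at a=3 m (b=L-a=3):
  θ_3 = (R_Ax²/2 - M_Ax - M₀(x-a))/EI  [x>a] with R_A=4, M_A=4 = (4·4²/2 - 4·4 - 16·(4-3))/50000 = 0 rad
Superposition: θ = Σ θ_i = 127/3000000 rad ≈ 0.000042 rad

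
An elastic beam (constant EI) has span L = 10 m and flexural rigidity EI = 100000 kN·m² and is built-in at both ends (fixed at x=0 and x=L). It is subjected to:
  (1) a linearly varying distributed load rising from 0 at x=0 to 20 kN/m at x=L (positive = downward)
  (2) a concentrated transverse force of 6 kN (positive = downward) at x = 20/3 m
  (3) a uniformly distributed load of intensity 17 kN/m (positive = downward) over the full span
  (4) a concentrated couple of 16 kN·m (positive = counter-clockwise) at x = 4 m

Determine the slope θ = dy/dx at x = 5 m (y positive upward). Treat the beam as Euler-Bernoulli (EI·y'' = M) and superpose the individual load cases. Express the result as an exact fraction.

Load 1 — triangular load w₀=20 kN/m (0→w₀ over full span):
  θ_1 = -w₀(2x(L-x)(L-2x)(x+2L)+x²(L-x)²)/(120LEI) = -20·(2·5·(10-5)·(10-2·5)·(5+2·10)+5²·(10-5)²)/(120·10·100000) = -1/9600 rad
Load 2 — point force P=6 kN at a=20/3 m (b=L-a=10/3):
  θ_2 = -Pb²x(2aL-(3a+b)x)/(2L³EI)  [x≤a] = -6·(10/3)²·5·(2·(20/3)·10-(3·(20/3)+(10/3))·5)/(2·10³·100000) = -1/36000 rad
Load 3 — uniform load w=17 kN/m over full span:
  θ_3 = -wx(L-x)(L-2x)/(12EI) = -17·5·(10-5)·(10-2·5)/(12·100000) = 0 rad
Load 4 — applied couple M₀=16 kN·m at a=4 m (b=L-a=6):
  θ_4 = (R_Ax²/2 - M_Ax - M₀(x-a))/EI  [x>a] with R_A=288/125, M_A=48/25 = ((288/125)·5²/2 - (48/25)·5 - 16·(5-4))/100000 = 1/31250 rad
Superposition: θ = Σ θ_i = -1799/18000000 rad ≈ -0.000100 rad

θ(5) = -1799/18000000 rad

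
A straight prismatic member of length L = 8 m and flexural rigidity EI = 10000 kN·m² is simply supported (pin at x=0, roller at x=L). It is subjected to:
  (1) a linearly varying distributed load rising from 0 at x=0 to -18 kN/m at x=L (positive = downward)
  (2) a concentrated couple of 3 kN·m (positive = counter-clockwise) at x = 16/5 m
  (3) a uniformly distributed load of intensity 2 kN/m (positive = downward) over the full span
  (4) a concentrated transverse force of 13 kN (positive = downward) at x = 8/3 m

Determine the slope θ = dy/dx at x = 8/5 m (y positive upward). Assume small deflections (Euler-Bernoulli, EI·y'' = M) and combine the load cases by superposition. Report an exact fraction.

Load 1 — triangular load w₀=-18 kN/m (0→w₀ over full span):
  θ_1 = -w₀(7L⁴-30L²x²+15x⁴)/(360LEI) = -(-18)·(7·8⁴-30·8²·(8/5)²+15·(8/5)⁴)/(360·8·10000) = 5824/390625 rad
Load 2 — applied couple M₀=3 kN·m at a=16/5 m (b=L-a=24/5):
  θ_2 = (M₀x²/(2L)+C₁)/EI  [x≤a] with C₁=M₀(3b²-L²)/(6L)=8/25 = (3·(8/5)²/(2·8)+(8/25))/10000 = 1/12500 rad
Load 3 — uniform load w=2 kN/m over full span:
  θ_3 = -w(L³-6Lx²+4x³)/(24EI) = -2·(8³-6·8·(8/5)²+4·(8/5)³)/(24·10000) = -264/78125 rad
Load 4 — point force P=13 kN at a=8/3 m (b=L-a=16/3):
  θ_4 = -Pb(L²-b²-3x²)/(6LEI)  [x≤a] = -13·(16/3)·(8²-(16/3)²-3·(8/5)²)/(6·8·10000) = -5096/1265625 rad
Superposition: θ = Σ θ_i = 959821/126562500 rad ≈ 0.007584 rad

θ(8/5) = 959821/126562500 rad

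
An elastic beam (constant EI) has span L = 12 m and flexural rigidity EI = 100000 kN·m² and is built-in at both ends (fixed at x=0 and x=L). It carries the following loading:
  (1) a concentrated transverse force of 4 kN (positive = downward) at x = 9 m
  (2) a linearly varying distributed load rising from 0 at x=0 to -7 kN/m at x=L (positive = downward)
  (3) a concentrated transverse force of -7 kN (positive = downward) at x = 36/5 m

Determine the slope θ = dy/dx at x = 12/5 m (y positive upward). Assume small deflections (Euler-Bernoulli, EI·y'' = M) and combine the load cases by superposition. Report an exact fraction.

Load 1 — point force P=4 kN at a=9 m (b=L-a=3):
  θ_1 = -Pb²x(2aL-(3a+b)x)/(2L³EI)  [x≤a] = -4·3²·(12/5)·(2·9·12-(3·9+3)·(12/5))/(2·12³·100000) = -9/250000 rad
Load 2 — triangular load w₀=-7 kN/m (0→w₀ over full span):
  θ_2 = -w₀(2x(L-x)(L-2x)(x+2L)+x²(L-x)²)/(120LEI) = -(-7)·(2·(12/5)·(12-(12/5))·(12-2·(12/5))·((12/5)+2·12)+(12/5)²·(12-(12/5))²)/(120·12·100000) = 882/1953125 rad
Load 3 — point force P=-7 kN at a=36/5 m (b=L-a=24/5):
  θ_3 = -Pb²x(2aL-(3a+b)x)/(2L³EI)  [x≤a] = -(-7)·(24/5)²·(12/5)·(2·(36/5)·12-(3·(36/5)+(24/5))·(12/5))/(2·12³·100000) = 1197/9765625 rad
Superposition: θ = Σ θ_i = 84087/156250000 rad ≈ 0.000538 rad

θ(12/5) = 84087/156250000 rad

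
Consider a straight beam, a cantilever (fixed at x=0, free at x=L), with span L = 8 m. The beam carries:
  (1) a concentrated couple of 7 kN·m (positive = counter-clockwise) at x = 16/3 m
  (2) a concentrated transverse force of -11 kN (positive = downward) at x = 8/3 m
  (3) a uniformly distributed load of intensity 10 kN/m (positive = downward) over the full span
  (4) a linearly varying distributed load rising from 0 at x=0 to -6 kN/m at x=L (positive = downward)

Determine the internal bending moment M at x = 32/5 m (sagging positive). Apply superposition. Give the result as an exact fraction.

M(32/5) = -704/125 kN·m

Load 1 — applied couple M₀=7 kN·m at a=16/3 m (b=L-a=8/3):
  M_1 = 0  [x>a] = 0 kN·m
Load 2 — point force P=-11 kN at a=8/3 m (b=L-a=16/3):
  M_2 = 0  [x>a] = 0 kN·m
Load 3 — uniform load w=10 kN/m over full span:
  M_3 = -w(L-x)²/2 = -10·(8-(32/5))²/2 = -64/5 kN·m
Load 4 — triangular load w₀=-6 kN/m (0→w₀ over full span):
  M_4 = w₀Lx/2 - w₀L²/3 - w₀x³/(6L) = (-6)·8·(32/5)/2 - (-6)·8²/3 - (-6)·(32/5)³/(6·8) = 896/125 kN·m
Superposition: M = Σ M_i = -704/125 kN·m ≈ -5.632000 kN·m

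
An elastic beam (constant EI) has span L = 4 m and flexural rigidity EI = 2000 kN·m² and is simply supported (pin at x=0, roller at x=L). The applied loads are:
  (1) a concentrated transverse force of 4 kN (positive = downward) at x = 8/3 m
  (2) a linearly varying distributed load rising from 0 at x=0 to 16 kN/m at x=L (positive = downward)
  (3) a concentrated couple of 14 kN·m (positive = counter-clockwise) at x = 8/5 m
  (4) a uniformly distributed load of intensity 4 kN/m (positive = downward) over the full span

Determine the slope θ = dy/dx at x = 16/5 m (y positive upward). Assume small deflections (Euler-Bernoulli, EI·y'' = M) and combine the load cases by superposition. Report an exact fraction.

Load 1 — point force P=4 kN at a=8/3 m (b=L-a=4/3):
  θ_1 = -Pa(2L²-6Lx+3x²+a²)/(6LEI)  [x>a] = -4·(8/3)·(2·4²-6·4·(16/5)+3·(16/5)²+(8/3)²)/(6·4·2000) = 392/253125 rad
Load 2 — triangular load w₀=16 kN/m (0→w₀ over full span):
  θ_2 = -w₀(7L⁴-30L²x²+15x⁴)/(360LEI) = -16·(7·4⁴-30·4²·(16/5)²+15·(16/5)⁴)/(360·4·2000) = 6056/703125 rad
Load 3 — applied couple M₀=14 kN·m at a=8/5 m (b=L-a=12/5):
  θ_3 = (M₀x²/(2L)-M₀(x-a)+C₁)/EI  [x>a] with C₁=M₀(3b²-L²)/(6L)=56/75 = (14·(16/5)²/(2·4)-14·((16/5)-(8/5))+(56/75))/2000 = -7/3750 rad
Load 4 — uniform load w=4 kN/m over full span:
  θ_4 = -w(L³-6Lx²+4x³)/(24EI) = -4·(4³-6·4·(16/5)²+4·(16/5)³)/(24·2000) = 66/15625 rad
Superposition: θ = Σ θ_i = 158443/12656250 rad ≈ 0.012519 rad

θ(16/5) = 158443/12656250 rad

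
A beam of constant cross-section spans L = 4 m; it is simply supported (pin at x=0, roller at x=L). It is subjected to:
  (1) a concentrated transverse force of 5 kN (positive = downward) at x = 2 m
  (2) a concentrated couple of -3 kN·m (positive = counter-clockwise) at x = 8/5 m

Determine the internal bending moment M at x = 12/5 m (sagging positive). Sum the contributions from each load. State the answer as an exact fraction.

Load 1 — point force P=5 kN at a=2 m (b=L-a=2):
  M_1 = Pa(L-x)/L  [x>a] = 5·2·(4-(12/5))/4 = 4 kN·m
Load 2 — applied couple M₀=-3 kN·m at a=8/5 m (b=L-a=12/5):
  M_2 = M₀x/L - M₀  [x>a] = (-3)·(12/5)/4 - (-3) = 6/5 kN·m
Superposition: M = Σ M_i = 26/5 kN·m ≈ 5.200000 kN·m

M(12/5) = 26/5 kN·m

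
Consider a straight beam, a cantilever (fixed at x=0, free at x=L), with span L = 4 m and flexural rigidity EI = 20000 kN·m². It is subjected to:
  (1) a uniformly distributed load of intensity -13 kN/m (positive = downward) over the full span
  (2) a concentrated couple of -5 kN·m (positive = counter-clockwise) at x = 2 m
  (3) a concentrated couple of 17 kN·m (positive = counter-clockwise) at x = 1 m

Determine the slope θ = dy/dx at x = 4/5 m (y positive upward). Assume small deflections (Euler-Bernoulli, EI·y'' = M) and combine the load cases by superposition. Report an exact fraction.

θ(4/5) = 1811/468750 rad

Load 1 — uniform load w=-13 kN/m over full span:
  θ_1 = -wx(x²-3Lx+3L²)/(6EI) = -(-13)·(4/5)·((4/5)²-3·4·(4/5)+3·4²)/(6·20000) = 793/234375 rad
Load 2 — applied couple M₀=-5 kN·m at a=2 m (b=L-a=2):
  θ_2 = M₀x/EI  [x≤a] = (-5)·(4/5)/20000 = -1/5000 rad
Load 3 — applied couple M₀=17 kN·m at a=1 m (b=L-a=3):
  θ_3 = M₀x/EI  [x≤a] = 17·(4/5)/20000 = 17/25000 rad
Superposition: θ = Σ θ_i = 1811/468750 rad ≈ 0.003863 rad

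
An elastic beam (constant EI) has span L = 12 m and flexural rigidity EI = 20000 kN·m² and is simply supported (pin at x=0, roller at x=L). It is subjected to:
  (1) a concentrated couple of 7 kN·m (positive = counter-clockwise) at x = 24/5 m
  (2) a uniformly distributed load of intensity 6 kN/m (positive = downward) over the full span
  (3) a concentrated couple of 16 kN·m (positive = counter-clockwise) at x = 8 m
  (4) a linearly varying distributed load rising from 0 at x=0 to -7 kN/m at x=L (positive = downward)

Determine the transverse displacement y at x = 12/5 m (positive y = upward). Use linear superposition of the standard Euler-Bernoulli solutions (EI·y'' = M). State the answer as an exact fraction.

Load 1 — applied couple M₀=7 kN·m at a=24/5 m (b=L-a=36/5):
  y_1 = (M₀x³/(6L)+C₁x)/EI  [x≤a] with C₁=M₀(3b²-L²)/(6L)=28/25 = (7·(12/5)³/(6·12)+(28/25)·(12/5))/20000 = 63/312500 m
Load 2 — uniform load w=6 kN/m over full span:
  y_2 = -wx(L³-2Lx²+x³)/(24EI) = -6·(12/5)·(12³-2·12·(12/5)²+(12/5)³)/(24·20000) = -18792/390625 m
Load 3 — applied couple M₀=16 kN·m at a=8 m (b=L-a=4):
  y_3 = (M₀x³/(6L)+C₁x)/EI  [x≤a] with C₁=M₀(3b²-L²)/(6L)=-64/3 = (16·(12/5)³/(6·12)+(-64/3)·(12/5))/20000 = -188/78125 m
Load 4 — triangular load w₀=-7 kN/m (0→w₀ over full span):
  y_4 = -w₀x(7L⁴-10L²x²+3x⁴)/(360LEI) = -(-7)·(12/5)·(7·12⁴-10·12²·(12/5)²+3·(12/5)⁴)/(360·12·20000) = 260064/9765625 m
Superposition: y = Σ y_i = -925069/39062500 m ≈ -0.023682 m

y(12/5) = -925069/39062500 m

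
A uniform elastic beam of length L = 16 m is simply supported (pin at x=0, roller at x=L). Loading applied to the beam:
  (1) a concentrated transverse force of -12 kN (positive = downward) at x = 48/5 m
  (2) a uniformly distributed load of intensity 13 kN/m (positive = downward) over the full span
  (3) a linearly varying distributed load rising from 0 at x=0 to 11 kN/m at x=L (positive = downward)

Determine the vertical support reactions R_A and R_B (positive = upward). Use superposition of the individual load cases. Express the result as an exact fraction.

Load 1 — point force P=-12 kN at a=48/5 m (b=L-a=32/5):
  R_A = Pb/L = (-12)·(32/5)/16 = -24/5 kN
  R_B = Pa/L = (-12)·(48/5)/16 = -36/5 kN
Load 2 — uniform load w=13 kN/m over full span:
  R_A = wL/2 = 13·16/2 = 104 kN
  R_B = wL/2 = 13·16/2 = 104 kN
Load 3 — triangular load w₀=11 kN/m (0→w₀ over full span):
  R_A = w₀L/6 = 11·16/6 = 88/3 kN
  R_B = w₀L/3 = 11·16/3 = 176/3 kN
Superposition: R_A = 1928/15 kN, R_B = 2332/15 kN

R_A = 1928/15 kN, R_B = 2332/15 kN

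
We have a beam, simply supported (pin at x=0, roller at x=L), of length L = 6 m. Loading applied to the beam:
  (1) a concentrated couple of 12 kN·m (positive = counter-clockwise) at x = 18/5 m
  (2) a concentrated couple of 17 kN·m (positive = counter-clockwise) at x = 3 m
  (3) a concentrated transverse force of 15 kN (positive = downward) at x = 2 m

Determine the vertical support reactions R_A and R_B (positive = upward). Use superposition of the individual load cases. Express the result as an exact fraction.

R_A = 89/6 kN, R_B = 1/6 kN

Load 1 — applied couple M₀=12 kN·m at a=18/5 m (b=L-a=12/5):
  R_A = M₀/L = 12/6 = 2 kN
  R_B = -M₀/L = -12/6 = -2 kN
Load 2 — applied couple M₀=17 kN·m at a=3 m (b=L-a=3):
  R_A = M₀/L = 17/6 kN
  R_B = -M₀/L = -17/6 kN
Load 3 — point force P=15 kN at a=2 m (b=L-a=4):
  R_A = Pb/L = 15·4/6 = 10 kN
  R_B = Pa/L = 15·2/6 = 5 kN
Superposition: R_A = 89/6 kN, R_B = 1/6 kN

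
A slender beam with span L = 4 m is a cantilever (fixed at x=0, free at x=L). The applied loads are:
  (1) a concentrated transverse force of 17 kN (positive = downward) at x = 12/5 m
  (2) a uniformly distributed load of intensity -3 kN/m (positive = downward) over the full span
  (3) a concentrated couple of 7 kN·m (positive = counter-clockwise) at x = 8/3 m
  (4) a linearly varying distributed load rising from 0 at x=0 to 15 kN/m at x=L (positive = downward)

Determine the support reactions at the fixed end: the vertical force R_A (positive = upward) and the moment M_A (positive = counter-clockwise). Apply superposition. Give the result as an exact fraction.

Load 1 — point force P=17 kN at a=12/5 m (b=L-a=8/5):
  R_A = P = 17 kN
  M_A = Pa = 17·(12/5) = 204/5 kN·m
Load 2 — uniform load w=-3 kN/m over full span:
  R_A = wL = (-3)·4 = -12 kN
  M_A = wL²/2 = (-3)·4²/2 = -24 kN·m
Load 3 — applied couple M₀=7 kN·m at a=8/3 m (b=L-a=4/3):
  R_A = 0 kN
  M_A = -M₀ = -7 kN·m
Load 4 — triangular load w₀=15 kN/m (0→w₀ over full span):
  R_A = w₀L/2 = 15·4/2 = 30 kN
  M_A = w₀L²/3 = 15·4²/3 = 80 kN·m
Superposition: R_A = 35 kN, M_A = 449/5 kN·m

R_A = 35 kN, M_A = 449/5 kN·m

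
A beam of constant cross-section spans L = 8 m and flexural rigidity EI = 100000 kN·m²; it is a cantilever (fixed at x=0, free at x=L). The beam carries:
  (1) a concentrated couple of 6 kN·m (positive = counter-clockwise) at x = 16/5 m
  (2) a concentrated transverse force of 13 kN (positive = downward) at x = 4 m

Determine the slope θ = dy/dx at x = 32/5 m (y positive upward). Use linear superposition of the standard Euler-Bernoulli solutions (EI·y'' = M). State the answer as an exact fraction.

Load 1 — applied couple M₀=6 kN·m at a=16/5 m (b=L-a=24/5):
  θ_1 = M₀a/EI  [x>a] = 6·(16/5)/100000 = 3/15625 rad
Load 2 — point force P=13 kN at a=4 m (b=L-a=4):
  θ_2 = -Pa²/(2EI)  [x>a] = -13·4²/(2·100000) = -13/12500 rad
Superposition: θ = Σ θ_i = -53/62500 rad ≈ -0.000848 rad

θ(32/5) = -53/62500 rad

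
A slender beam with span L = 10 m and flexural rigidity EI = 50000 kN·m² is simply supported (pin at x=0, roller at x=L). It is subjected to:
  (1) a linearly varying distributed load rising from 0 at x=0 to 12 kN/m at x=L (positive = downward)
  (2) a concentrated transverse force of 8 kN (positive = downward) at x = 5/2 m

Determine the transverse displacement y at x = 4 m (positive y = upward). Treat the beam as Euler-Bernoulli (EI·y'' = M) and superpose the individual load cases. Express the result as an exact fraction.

Load 1 — triangular load w₀=12 kN/m (0→w₀ over full span):
  y_1 = -w₀x(7L⁴-10L²x²+3x⁴)/(360LEI) = -12·4·(7·10⁴-10·10²·4²+3·4⁴)/(360·10·50000) = -1141/78125 m
Load 2 — point force P=8 kN at a=5/2 m (b=L-a=15/2):
  y_2 = -Pa(L-x)(2Lx-a²-x²)/(6LEI)  [x>a] = -8·(5/2)·(10-4)·(2·10·4-(5/2)²-4²)/(6·10·50000) = -231/100000 m
Superposition: y = Σ y_i = -42287/2500000 m ≈ -0.016915 m

y(4) = -42287/2500000 m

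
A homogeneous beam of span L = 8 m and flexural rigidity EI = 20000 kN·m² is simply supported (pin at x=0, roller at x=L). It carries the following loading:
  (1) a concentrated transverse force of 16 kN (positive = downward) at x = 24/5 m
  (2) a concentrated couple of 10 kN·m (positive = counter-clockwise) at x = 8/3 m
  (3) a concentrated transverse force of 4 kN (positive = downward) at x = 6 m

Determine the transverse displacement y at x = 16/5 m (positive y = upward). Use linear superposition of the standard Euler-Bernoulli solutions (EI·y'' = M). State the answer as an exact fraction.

Load 1 — point force P=16 kN at a=24/5 m (b=L-a=16/5):
  y_1 = -Pbx(L²-b²-x²)/(6LEI)  [x≤a] = -16·(16/5)·(16/5)·(8²-(16/5)²-(16/5)²)/(6·8·20000) = -8704/1171875 m
Load 2 — applied couple M₀=10 kN·m at a=8/3 m (b=L-a=16/3):
  y_2 = (M₀x³/(6L)-M₀(x-a)²/2+C₁x)/EI  [x>a] with C₁=M₀(3b²-L²)/(6L)=40/9 = (10·(16/5)³/(6·8)-10·((16/5)-(8/3))²/2+(40/9)·(16/5))/20000 = 46/46875 m
Load 3 — point force P=4 kN at a=6 m (b=L-a=2):
  y_3 = -Pbx(L²-b²-x²)/(6LEI)  [x≤a] = -4·2·(16/5)·(8²-2²-(16/5)²)/(6·8·20000) = -311/234375 m
Superposition: y = Σ y_i = -9109/1171875 m ≈ -0.007773 m

y(16/5) = -9109/1171875 m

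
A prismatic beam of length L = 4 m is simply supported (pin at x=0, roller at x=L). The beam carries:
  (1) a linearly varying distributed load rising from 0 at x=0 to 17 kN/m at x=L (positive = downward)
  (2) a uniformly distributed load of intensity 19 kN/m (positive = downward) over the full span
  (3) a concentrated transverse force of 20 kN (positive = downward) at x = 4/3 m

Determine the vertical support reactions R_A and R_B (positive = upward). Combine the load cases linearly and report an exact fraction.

Load 1 — triangular load w₀=17 kN/m (0→w₀ over full span):
  R_A = w₀L/6 = 17·4/6 = 34/3 kN
  R_B = w₀L/3 = 17·4/3 = 68/3 kN
Load 2 — uniform load w=19 kN/m over full span:
  R_A = wL/2 = 19·4/2 = 38 kN
  R_B = wL/2 = 19·4/2 = 38 kN
Load 3 — point force P=20 kN at a=4/3 m (b=L-a=8/3):
  R_A = Pb/L = 20·(8/3)/4 = 40/3 kN
  R_B = Pa/L = 20·(4/3)/4 = 20/3 kN
Superposition: R_A = 188/3 kN, R_B = 202/3 kN

R_A = 188/3 kN, R_B = 202/3 kN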